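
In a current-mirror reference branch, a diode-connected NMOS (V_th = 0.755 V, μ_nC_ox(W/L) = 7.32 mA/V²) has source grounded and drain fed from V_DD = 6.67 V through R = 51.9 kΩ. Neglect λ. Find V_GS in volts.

With gate tied to drain, V_GS = V_DS ≥ V_GS − V_th, so the device is in saturation.
KCL at the drain: ½ k_n (V_GS − V_th)² = (V_DD − V_GS)/R.
Let x = V_GS − 0.755. Then 190 x² + x − 5.915 = 0, giving x = 0.174 V (positive root), so V_GS = 0.929 V.
I_D = (V_DD − V_GS)/R = (6.67 − 0.929) / 51.9 = 0.111 mA.

V_GS = 0.929 V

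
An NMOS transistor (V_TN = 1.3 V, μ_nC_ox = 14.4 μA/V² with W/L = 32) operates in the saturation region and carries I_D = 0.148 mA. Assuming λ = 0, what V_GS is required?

V_GS = 2.10 V

k_n = μ_nC_ox · (W/L) = 0.4608 mA/V².
In saturation I_D = ½ k_n (V_GS − V_TN)², so V_GS − V_TN = √(2 I_D / k_n) = √(2 × 0.148 / 0.4608) = 0.801 V.
V_GS = 1.3 + 0.801 = 2.1 V.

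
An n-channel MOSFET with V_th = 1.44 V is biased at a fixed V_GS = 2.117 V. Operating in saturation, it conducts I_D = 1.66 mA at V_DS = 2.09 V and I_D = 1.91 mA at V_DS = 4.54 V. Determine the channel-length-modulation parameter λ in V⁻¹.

With V_GS fixed, I_D ∝ (1 + λ V_DS) in saturation, so I_D2/I_D1 = (1 + λ V_DS2)/(1 + λ V_DS1).
1.91/1.66 = 1.151 = (1 + 4.54 λ)/(1 + 2.09 λ).
Solving: λ (I_D1 V_DS2 − I_D2 V_DS1) = I_D2 − I_D1, so λ = (1.91 − 1.66) / (1.66 × 4.54 − 1.91 × 2.09) = 0.25 / 3.54 = 0.0705 V⁻¹.

λ = 0.0705 V⁻¹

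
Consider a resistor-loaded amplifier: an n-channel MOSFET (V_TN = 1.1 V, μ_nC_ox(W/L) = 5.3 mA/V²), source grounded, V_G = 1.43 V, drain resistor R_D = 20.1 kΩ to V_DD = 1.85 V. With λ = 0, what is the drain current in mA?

I_D = 0.0893 mA

V_GS = V_G = 1.43 V, so V_ov = 1.43 − 1.1 = 0.33 V.
Assume saturation: I_D = ½ k_n V_ov² = 0.5 × 5.3 × 0.33² = 0.289 mA, giving V_DS = V_DD − I_D R_D = 1.85 − 0.289 × 20.1 = -3.95 V.
But -3.95 V < V_ov = 0.33 V, so the device is actually in triode.
In triode I_D = k_n[V_ov V_DS − ½ V_DS²] and I_D = (V_DD − V_DS)/R_D. Equating: 53.3 V_DS² − 36.15 V_DS + 1.85 = 0, giving V_DS = 0.0557 V (the root below V_ov).
I_D = (1.85 − 0.0557) / 20.1 = 0.0893 mA.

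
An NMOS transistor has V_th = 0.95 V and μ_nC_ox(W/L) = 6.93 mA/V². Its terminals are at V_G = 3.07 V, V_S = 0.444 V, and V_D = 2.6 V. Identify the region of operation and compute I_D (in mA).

V_GS = V_G − V_S = 3.07 − 0.444 = 2.63 V; V_DS = V_D − V_S = 2.6 − 0.444 = 2.16 V.
V_ov = V_GS − V_th = 2.63 − 0.95 = 1.68 V.
Since V_DS = 2.16 V ≥ V_ov = 1.68 V, the device is in saturation.
I_D = ½ k_n V_ov² = 0.5 × 6.93 × 1.68² = 9.73 mA.

Saturation; I_D = 9.73 mA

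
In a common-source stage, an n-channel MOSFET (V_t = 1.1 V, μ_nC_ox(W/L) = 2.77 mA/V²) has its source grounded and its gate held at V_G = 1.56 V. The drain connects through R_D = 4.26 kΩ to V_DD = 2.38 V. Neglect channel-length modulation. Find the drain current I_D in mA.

V_GS = V_G = 1.56 V, so V_ov = 1.56 − 1.1 = 0.46 V.
Assume saturation: I_D = ½ k_n V_ov² = 0.5 × 2.77 × 0.46² = 0.293 mA, giving V_DS = V_DD − I_D R_D = 2.38 − 0.293 × 4.26 = 1.13 V.
V_DS = 1.13 V ≥ V_ov = 0.46 V, confirming saturation.

I_D = 0.293 mA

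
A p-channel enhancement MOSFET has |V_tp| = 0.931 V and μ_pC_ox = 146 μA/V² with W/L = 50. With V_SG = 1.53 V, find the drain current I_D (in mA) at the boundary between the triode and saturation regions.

I_D = 1.31 mA

At the boundary V_SD = V_ov = V_SG − |V_tp| = 1.53 − 0.931 = 0.599 V.
k_p = μ_pC_ox · (W/L) = 7.3 mA/V².
I_D = ½ k_p V_ov² = 0.5 × 7.3 × 0.599² = 1.31 mA.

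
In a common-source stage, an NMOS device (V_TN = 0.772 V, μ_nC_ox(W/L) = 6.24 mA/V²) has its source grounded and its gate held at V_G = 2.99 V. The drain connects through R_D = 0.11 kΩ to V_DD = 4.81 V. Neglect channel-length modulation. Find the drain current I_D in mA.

I_D = 15.3 mA

V_GS = V_G = 2.99 V, so V_ov = 2.99 − 0.772 = 2.22 V.
Assume saturation: I_D = ½ k_n V_ov² = 0.5 × 6.24 × 2.22² = 15.3 mA, giving V_DS = V_DD − I_D R_D = 4.81 − 15.3 × 0.11 = 3.12 V.
V_DS = 3.12 V ≥ V_ov = 2.22 V, confirming saturation.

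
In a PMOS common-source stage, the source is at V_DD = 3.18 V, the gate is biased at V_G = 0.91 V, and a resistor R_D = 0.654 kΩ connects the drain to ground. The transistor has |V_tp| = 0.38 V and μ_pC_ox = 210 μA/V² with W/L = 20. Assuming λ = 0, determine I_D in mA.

I_D = 3.96 mA

V_SG = V_DD − V_G = 3.18 − 0.91 = 2.27 V, so V_ov = 2.27 − 0.38 = 1.89 V.
k_p = μ_pC_ox · (W/L) = 4.2 mA/V².
Assume saturation: I_D = ½ k_p V_ov² = 0.5 × 4.2 × 1.89² = 7.5 mA, giving V_SD = V_DD − I_D R_D = 3.18 − 7.5 × 0.654 = -1.73 V.
But -1.73 V < V_ov = 1.89 V, so the device is actually in triode.
In triode I_D = k_p[V_ov V_SD − ½ V_SD²] and I_D = (V_DD − V_SD)/R_D. Equating: 1.37 V_SD² − 6.191 V_SD + 3.18 = 0, giving V_SD = 0.591 V (the root below V_ov).
I_D = (3.18 − 0.591) / 0.654 = 3.96 mA.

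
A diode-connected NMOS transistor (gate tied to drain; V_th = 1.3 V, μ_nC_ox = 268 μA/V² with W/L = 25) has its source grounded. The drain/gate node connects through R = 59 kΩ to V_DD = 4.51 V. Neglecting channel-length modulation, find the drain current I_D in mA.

With gate tied to drain, V_GS = V_DS ≥ V_GS − V_th, so the device is in saturation.
k_n = μ_nC_ox · (W/L) = 6.7 mA/V².
KCL at the drain: ½ k_n (V_GS − V_th)² = (V_DD − V_GS)/R.
Let x = V_GS − 1.3. Then 198 x² + x − 3.21 = 0, giving x = 0.125 V (positive root), so V_GS = 1.42 V.
I_D = (V_DD − V_GS)/R = (4.51 − 1.42) / 59 = 0.0523 mA.

I_D = 0.0523 mA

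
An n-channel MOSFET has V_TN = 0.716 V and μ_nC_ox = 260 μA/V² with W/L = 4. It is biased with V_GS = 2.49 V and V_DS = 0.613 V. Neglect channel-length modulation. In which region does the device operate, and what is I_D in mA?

Triode; I_D = 0.936 mA

k_n = μ_nC_ox · (W/L) = 1.04 mA/V².
V_ov = V_GS − V_TN = 2.49 − 0.716 = 1.77 V.
Since V_DS = 0.613 V < V_ov = 1.77 V, the device is in the triode region.
I_D = k_n [V_ov · V_DS − ½ V_DS²] = 1.04 × [1.77 × 0.613 − 0.5 × 0.613²] = 0.936 mA.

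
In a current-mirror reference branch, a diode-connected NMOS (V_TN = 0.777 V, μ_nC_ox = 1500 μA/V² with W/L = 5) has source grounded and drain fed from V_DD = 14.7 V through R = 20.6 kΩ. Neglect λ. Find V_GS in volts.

V_GS = 1.20 V

With gate tied to drain, V_GS = V_DS ≥ V_GS − V_TN, so the device is in saturation.
k_n = μ_nC_ox · (W/L) = 7.5 mA/V².
KCL at the drain: ½ k_n (V_GS − V_TN)² = (V_DD − V_GS)/R.
Let x = V_GS − 0.777. Then 77.2 x² + x − 13.92 = 0, giving x = 0.418 V (positive root), so V_GS = 1.2 V.
I_D = (V_DD − V_GS)/R = (14.7 − 1.2) / 20.6 = 0.656 mA.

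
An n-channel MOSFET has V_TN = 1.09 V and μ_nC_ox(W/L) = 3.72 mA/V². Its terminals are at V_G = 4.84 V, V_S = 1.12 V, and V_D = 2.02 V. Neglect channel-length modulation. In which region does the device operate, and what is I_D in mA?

Triode; I_D = 7.30 mA

V_GS = V_G − V_S = 4.84 − 1.12 = 3.72 V; V_DS = V_D − V_S = 2.02 − 1.12 = 0.9 V.
V_ov = V_GS − V_TN = 3.72 − 1.09 = 2.63 V.
Since V_DS = 0.9 V < V_ov = 2.63 V, the device is in the triode region.
I_D = k_n [V_ov · V_DS − ½ V_DS²] = 3.72 × [2.63 × 0.9 − 0.5 × 0.9²] = 7.3 mA.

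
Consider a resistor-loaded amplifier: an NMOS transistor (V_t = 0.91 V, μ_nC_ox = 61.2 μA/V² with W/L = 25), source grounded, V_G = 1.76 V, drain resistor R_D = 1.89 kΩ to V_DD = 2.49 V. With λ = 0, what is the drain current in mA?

I_D = 0.553 mA

V_GS = V_G = 1.76 V, so V_ov = 1.76 − 0.91 = 0.85 V.
k_n = μ_nC_ox · (W/L) = 1.53 mA/V².
Assume saturation: I_D = ½ k_n V_ov² = 0.5 × 1.53 × 0.85² = 0.553 mA, giving V_DS = V_DD − I_D R_D = 2.49 − 0.553 × 1.89 = 1.45 V.
V_DS = 1.45 V ≥ V_ov = 0.85 V, confirming saturation.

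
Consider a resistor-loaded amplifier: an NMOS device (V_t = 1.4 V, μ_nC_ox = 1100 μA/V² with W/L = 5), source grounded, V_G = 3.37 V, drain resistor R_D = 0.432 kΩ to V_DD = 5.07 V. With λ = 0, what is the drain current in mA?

V_GS = V_G = 3.37 V, so V_ov = 3.37 − 1.4 = 1.97 V.
k_n = μ_nC_ox · (W/L) = 5.5 mA/V².
Assume saturation: I_D = ½ k_n V_ov² = 0.5 × 5.5 × 1.97² = 10.7 mA, giving V_DS = V_DD − I_D R_D = 5.07 − 10.7 × 0.432 = 0.459 V.
But 0.459 V < V_ov = 1.97 V, so the device is actually in triode.
In triode I_D = k_n[V_ov V_DS − ½ V_DS²] and I_D = (V_DD − V_DS)/R_D. Equating: 1.19 V_DS² − 5.681 V_DS + 5.07 = 0, giving V_DS = 1.19 V (the root below V_ov).
I_D = (5.07 − 1.19) / 0.432 = 8.99 mA.

I_D = 8.99 mA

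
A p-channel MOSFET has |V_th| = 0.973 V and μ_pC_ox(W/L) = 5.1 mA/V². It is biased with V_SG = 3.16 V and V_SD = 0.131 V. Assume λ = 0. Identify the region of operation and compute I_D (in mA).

V_ov = V_SG − |V_th| = 3.16 − 0.973 = 2.19 V.
Since V_SD = 0.131 V < V_ov = 2.19 V, the device is in the triode region.
I_D = k_p [V_ov · V_SD − ½ V_SD²] = 5.1 × [2.19 × 0.131 − 0.5 × 0.131²] = 1.42 mA.

Triode; I_D = 1.42 mA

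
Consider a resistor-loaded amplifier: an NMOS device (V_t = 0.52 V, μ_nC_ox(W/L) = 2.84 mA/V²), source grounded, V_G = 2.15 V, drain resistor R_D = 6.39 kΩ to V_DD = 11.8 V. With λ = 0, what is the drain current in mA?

I_D = 1.78 mA

V_GS = V_G = 2.15 V, so V_ov = 2.15 − 0.52 = 1.63 V.
Assume saturation: I_D = ½ k_n V_ov² = 0.5 × 2.84 × 1.63² = 3.77 mA, giving V_DS = V_DD − I_D R_D = 11.8 − 3.77 × 6.39 = -12.3 V.
But -12.3 V < V_ov = 1.63 V, so the device is actually in triode.
In triode I_D = k_n[V_ov V_DS − ½ V_DS²] and I_D = (V_DD − V_DS)/R_D. Equating: 9.07 V_DS² − 30.58 V_DS + 11.8 = 0, giving V_DS = 0.444 V (the root below V_ov).
I_D = (11.8 − 0.444) / 6.39 = 1.78 mA.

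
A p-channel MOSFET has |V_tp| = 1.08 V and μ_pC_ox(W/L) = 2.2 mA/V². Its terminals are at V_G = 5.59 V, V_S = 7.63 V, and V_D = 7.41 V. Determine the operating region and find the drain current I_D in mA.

Triode; I_D = 0.411 mA

V_SG = V_S − V_G = 7.63 − 5.59 = 2.04 V; V_SD = V_S − V_D = 7.63 − 7.41 = 0.22 V.
V_ov = V_SG − |V_tp| = 2.04 − 1.08 = 0.96 V.
Since V_SD = 0.22 V < V_ov = 0.96 V, the device is in the triode region.
I_D = k_p [V_ov · V_SD − ½ V_SD²] = 2.2 × [0.96 × 0.22 − 0.5 × 0.22²] = 0.411 mA.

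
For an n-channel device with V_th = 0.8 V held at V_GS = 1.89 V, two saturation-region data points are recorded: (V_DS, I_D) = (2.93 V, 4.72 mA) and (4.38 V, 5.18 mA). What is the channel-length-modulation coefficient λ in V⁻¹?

With V_GS fixed, I_D ∝ (1 + λ V_DS) in saturation, so I_D2/I_D1 = (1 + λ V_DS2)/(1 + λ V_DS1).
5.18/4.72 = 1.097 = (1 + 4.38 λ)/(1 + 2.93 λ).
Solving: λ (I_D1 V_DS2 − I_D2 V_DS1) = I_D2 − I_D1, so λ = (5.18 − 4.72) / (4.72 × 4.38 − 5.18 × 2.93) = 0.46 / 5.5 = 0.0837 V⁻¹.

λ = 0.0837 V⁻¹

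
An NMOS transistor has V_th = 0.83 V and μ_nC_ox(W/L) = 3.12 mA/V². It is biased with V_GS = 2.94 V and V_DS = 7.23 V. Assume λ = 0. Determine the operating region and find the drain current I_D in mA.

V_ov = V_GS − V_th = 2.94 − 0.83 = 2.11 V.
Since V_DS = 7.23 V ≥ V_ov = 2.11 V, the device is in saturation.
I_D = ½ k_n V_ov² = 0.5 × 3.12 × 2.11² = 6.95 mA.

Saturation; I_D = 6.95 mA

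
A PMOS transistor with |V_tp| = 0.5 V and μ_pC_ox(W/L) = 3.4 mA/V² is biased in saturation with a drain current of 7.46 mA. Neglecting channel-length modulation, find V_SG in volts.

V_SG = 2.59 V

In saturation I_D = ½ k_p (V_SG − |V_tp|)², so V_SG − |V_tp| = √(2 I_D / k_p) = √(2 × 7.46 / 3.4) = 2.09 V.
V_SG = 0.5 + 2.09 = 2.59 V.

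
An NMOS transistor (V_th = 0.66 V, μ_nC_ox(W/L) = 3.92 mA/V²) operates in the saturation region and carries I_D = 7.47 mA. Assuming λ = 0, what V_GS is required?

In saturation I_D = ½ k_n (V_GS − V_th)², so V_GS − V_th = √(2 I_D / k_n) = √(2 × 7.47 / 3.92) = 1.95 V.
V_GS = 0.66 + 1.95 = 2.61 V.

V_GS = 2.61 V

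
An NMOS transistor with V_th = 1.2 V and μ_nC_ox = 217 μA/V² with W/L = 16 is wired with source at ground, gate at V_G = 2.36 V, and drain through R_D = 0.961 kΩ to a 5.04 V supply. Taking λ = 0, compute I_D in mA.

V_GS = V_G = 2.36 V, so V_ov = 2.36 − 1.2 = 1.16 V.
k_n = μ_nC_ox · (W/L) = 3.472 mA/V².
Assume saturation: I_D = ½ k_n V_ov² = 0.5 × 3.472 × 1.16² = 2.34 mA, giving V_DS = V_DD − I_D R_D = 5.04 − 2.34 × 0.961 = 2.8 V.
V_DS = 2.8 V ≥ V_ov = 1.16 V, confirming saturation.

I_D = 2.34 mA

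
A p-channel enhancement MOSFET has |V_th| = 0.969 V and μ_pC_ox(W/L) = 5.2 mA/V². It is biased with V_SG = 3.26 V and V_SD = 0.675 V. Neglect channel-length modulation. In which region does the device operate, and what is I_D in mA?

V_ov = V_SG − |V_th| = 3.26 − 0.969 = 2.29 V.
Since V_SD = 0.675 V < V_ov = 2.29 V, the device is in the triode region.
I_D = k_p [V_ov · V_SD − ½ V_SD²] = 5.2 × [2.29 × 0.675 − 0.5 × 0.675²] = 6.86 mA.

Triode; I_D = 6.86 mA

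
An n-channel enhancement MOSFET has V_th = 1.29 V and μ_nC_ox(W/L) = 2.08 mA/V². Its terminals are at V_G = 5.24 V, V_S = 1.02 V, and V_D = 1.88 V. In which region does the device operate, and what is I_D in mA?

V_GS = V_G − V_S = 5.24 − 1.02 = 4.22 V; V_DS = V_D − V_S = 1.88 − 1.02 = 0.86 V.
V_ov = V_GS − V_th = 4.22 − 1.29 = 2.93 V.
Since V_DS = 0.86 V < V_ov = 2.93 V, the device is in the triode region.
I_D = k_n [V_ov · V_DS − ½ V_DS²] = 2.08 × [2.93 × 0.86 − 0.5 × 0.86²] = 4.47 mA.

Triode; I_D = 4.47 mA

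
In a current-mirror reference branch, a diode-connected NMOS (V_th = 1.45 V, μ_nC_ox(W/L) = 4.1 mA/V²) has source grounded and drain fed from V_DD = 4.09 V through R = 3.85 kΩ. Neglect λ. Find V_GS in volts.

With gate tied to drain, V_GS = V_DS ≥ V_GS − V_th, so the device is in saturation.
KCL at the drain: ½ k_n (V_GS − V_th)² = (V_DD − V_GS)/R.
Let x = V_GS − 1.45. Then 7.89 x² + x − 2.64 = 0, giving x = 0.518 V (positive root), so V_GS = 1.97 V.
I_D = (V_DD − V_GS)/R = (4.09 − 1.97) / 3.85 = 0.551 mA.

V_GS = 1.97 V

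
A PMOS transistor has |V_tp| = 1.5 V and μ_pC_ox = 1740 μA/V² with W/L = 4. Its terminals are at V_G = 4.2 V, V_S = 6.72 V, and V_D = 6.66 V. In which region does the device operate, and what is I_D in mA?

V_SG = V_S − V_G = 6.72 − 4.2 = 2.52 V; V_SD = V_S − V_D = 6.72 − 6.66 = 0.06 V.
k_p = μ_pC_ox · (W/L) = 6.96 mA/V².
V_ov = V_SG − |V_tp| = 2.52 − 1.5 = 1.02 V.
Since V_SD = 0.06 V < V_ov = 1.02 V, the device is in the triode region.
I_D = k_p [V_ov · V_SD − ½ V_SD²] = 6.96 × [1.02 × 0.06 − 0.5 × 0.06²] = 0.413 mA.

Triode; I_D = 0.413 mA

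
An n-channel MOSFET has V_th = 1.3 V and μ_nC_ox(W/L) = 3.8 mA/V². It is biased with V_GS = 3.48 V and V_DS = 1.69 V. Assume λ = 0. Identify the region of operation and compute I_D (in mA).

Triode; I_D = 8.57 mA

V_ov = V_GS − V_th = 3.48 − 1.3 = 2.18 V.
Since V_DS = 1.69 V < V_ov = 2.18 V, the device is in the triode region.
I_D = k_n [V_ov · V_DS − ½ V_DS²] = 3.8 × [2.18 × 1.69 − 0.5 × 1.69²] = 8.57 mA.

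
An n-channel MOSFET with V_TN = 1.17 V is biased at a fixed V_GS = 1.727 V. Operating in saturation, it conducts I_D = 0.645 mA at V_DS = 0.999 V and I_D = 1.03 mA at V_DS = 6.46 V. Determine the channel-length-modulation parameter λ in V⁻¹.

With V_GS fixed, I_D ∝ (1 + λ V_DS) in saturation, so I_D2/I_D1 = (1 + λ V_DS2)/(1 + λ V_DS1).
1.03/0.645 = 1.597 = (1 + 6.46 λ)/(1 + 0.999 λ).
Solving: λ (I_D1 V_DS2 − I_D2 V_DS1) = I_D2 − I_D1, so λ = (1.03 − 0.645) / (0.645 × 6.46 − 1.03 × 0.999) = 0.385 / 3.14 = 0.123 V⁻¹.

λ = 0.123 V⁻¹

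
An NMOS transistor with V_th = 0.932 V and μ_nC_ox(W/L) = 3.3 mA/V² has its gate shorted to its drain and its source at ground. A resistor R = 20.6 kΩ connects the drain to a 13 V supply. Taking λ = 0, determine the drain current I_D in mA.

I_D = 0.558 mA

With gate tied to drain, V_GS = V_DS ≥ V_GS − V_th, so the device is in saturation.
KCL at the drain: ½ k_n (V_GS − V_th)² = (V_DD − V_GS)/R.
Let x = V_GS − 0.932. Then 34 x² + x − 12.07 = 0, giving x = 0.581 V (positive root), so V_GS = 1.51 V.
I_D = (V_DD − V_GS)/R = (13 − 1.51) / 20.6 = 0.558 mA.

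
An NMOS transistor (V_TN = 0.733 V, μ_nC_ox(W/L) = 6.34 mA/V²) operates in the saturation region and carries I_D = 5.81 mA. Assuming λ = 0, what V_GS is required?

In saturation I_D = ½ k_n (V_GS − V_TN)², so V_GS − V_TN = √(2 I_D / k_n) = √(2 × 5.81 / 6.34) = 1.35 V.
V_GS = 0.733 + 1.35 = 2.09 V.

V_GS = 2.09 V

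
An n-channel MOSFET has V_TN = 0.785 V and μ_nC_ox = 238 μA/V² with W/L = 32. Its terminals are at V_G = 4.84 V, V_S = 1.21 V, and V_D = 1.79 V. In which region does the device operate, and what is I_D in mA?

Triode; I_D = 11.3 mA

V_GS = V_G − V_S = 4.84 − 1.21 = 3.63 V; V_DS = V_D − V_S = 1.79 − 1.21 = 0.58 V.
k_n = μ_nC_ox · (W/L) = 7.616 mA/V².
V_ov = V_GS − V_TN = 3.63 − 0.785 = 2.84 V.
Since V_DS = 0.58 V < V_ov = 2.84 V, the device is in the triode region.
I_D = k_n [V_ov · V_DS − ½ V_DS²] = 7.616 × [2.84 × 0.58 − 0.5 × 0.58²] = 11.3 mA.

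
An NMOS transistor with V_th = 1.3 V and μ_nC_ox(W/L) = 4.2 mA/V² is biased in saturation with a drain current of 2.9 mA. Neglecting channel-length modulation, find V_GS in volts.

V_GS = 2.48 V

In saturation I_D = ½ k_n (V_GS − V_th)², so V_GS − V_th = √(2 I_D / k_n) = √(2 × 2.9 / 4.2) = 1.18 V.
V_GS = 1.3 + 1.18 = 2.48 V.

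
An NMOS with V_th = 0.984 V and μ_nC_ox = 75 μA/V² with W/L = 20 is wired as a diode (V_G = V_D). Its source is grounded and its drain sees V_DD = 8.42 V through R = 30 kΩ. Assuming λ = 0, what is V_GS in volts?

V_GS = 1.54 V

With gate tied to drain, V_GS = V_DS ≥ V_GS − V_th, so the device is in saturation.
k_n = μ_nC_ox · (W/L) = 1.5 mA/V².
KCL at the drain: ½ k_n (V_GS − V_th)² = (V_DD − V_GS)/R.
Let x = V_GS − 0.984. Then 22.5 x² + x − 7.436 = 0, giving x = 0.553 V (positive root), so V_GS = 1.54 V.
I_D = (V_DD − V_GS)/R = (8.42 − 1.54) / 30 = 0.229 mA.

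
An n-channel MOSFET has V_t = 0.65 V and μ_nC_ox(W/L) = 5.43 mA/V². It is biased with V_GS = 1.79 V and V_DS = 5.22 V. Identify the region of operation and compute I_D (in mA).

Saturation; I_D = 3.53 mA

V_ov = V_GS − V_t = 1.79 − 0.65 = 1.14 V.
Since V_DS = 5.22 V ≥ V_ov = 1.14 V, the device is in saturation.
I_D = ½ k_n V_ov² = 0.5 × 5.43 × 1.14² = 3.53 mA.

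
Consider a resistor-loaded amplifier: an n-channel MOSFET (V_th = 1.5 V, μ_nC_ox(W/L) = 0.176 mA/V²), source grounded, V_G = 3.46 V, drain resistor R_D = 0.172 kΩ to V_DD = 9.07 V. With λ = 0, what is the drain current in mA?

I_D = 0.338 mA

V_GS = V_G = 3.46 V, so V_ov = 3.46 − 1.5 = 1.96 V.
Assume saturation: I_D = ½ k_n V_ov² = 0.5 × 0.176 × 1.96² = 0.338 mA, giving V_DS = V_DD − I_D R_D = 9.07 − 0.338 × 0.172 = 9.01 V.
V_DS = 9.01 V ≥ V_ov = 1.96 V, confirming saturation.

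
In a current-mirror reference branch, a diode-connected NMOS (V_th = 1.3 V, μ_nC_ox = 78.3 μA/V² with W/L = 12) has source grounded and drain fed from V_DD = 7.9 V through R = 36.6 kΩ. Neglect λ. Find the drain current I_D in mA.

With gate tied to drain, V_GS = V_DS ≥ V_GS − V_th, so the device is in saturation.
k_n = μ_nC_ox · (W/L) = 0.9396 mA/V².
KCL at the drain: ½ k_n (V_GS − V_th)² = (V_DD − V_GS)/R.
Let x = V_GS − 1.3. Then 17.2 x² + x − 6.6 = 0, giving x = 0.591 V (positive root), so V_GS = 1.89 V.
I_D = (V_DD − V_GS)/R = (7.9 − 1.89) / 36.6 = 0.164 mA.

I_D = 0.164 mA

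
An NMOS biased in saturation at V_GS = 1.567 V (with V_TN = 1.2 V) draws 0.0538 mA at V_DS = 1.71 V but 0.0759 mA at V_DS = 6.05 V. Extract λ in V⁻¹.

With V_GS fixed, I_D ∝ (1 + λ V_DS) in saturation, so I_D2/I_D1 = (1 + λ V_DS2)/(1 + λ V_DS1).
0.0759/0.0538 = 1.411 = (1 + 6.05 λ)/(1 + 1.71 λ).
Solving: λ (I_D1 V_DS2 − I_D2 V_DS1) = I_D2 − I_D1, so λ = (0.0759 − 0.0538) / (0.0538 × 6.05 − 0.0759 × 1.71) = 0.0221 / 0.196 = 0.113 V⁻¹.

λ = 0.113 V⁻¹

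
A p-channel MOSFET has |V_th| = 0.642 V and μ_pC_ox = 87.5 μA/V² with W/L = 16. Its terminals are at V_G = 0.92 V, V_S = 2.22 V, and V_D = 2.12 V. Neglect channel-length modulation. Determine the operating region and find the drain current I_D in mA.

V_SG = V_S − V_G = 2.22 − 0.92 = 1.3 V; V_SD = V_S − V_D = 2.22 − 2.12 = 0.1 V.
k_p = μ_pC_ox · (W/L) = 1.4 mA/V².
V_ov = V_SG − |V_th| = 1.3 − 0.642 = 0.658 V.
Since V_SD = 0.1 V < V_ov = 0.658 V, the device is in the triode region.
I_D = k_p [V_ov · V_SD − ½ V_SD²] = 1.4 × [0.658 × 0.1 − 0.5 × 0.1²] = 0.0851 mA.

Triode; I_D = 0.0851 mA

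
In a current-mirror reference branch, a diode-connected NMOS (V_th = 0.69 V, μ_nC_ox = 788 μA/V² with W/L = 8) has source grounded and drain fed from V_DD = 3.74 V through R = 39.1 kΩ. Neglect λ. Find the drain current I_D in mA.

I_D = 0.0741 mA

With gate tied to drain, V_GS = V_DS ≥ V_GS − V_th, so the device is in saturation.
k_n = μ_nC_ox · (W/L) = 6.304 mA/V².
KCL at the drain: ½ k_n (V_GS − V_th)² = (V_DD − V_GS)/R.
Let x = V_GS − 0.69. Then 123 x² + x − 3.05 = 0, giving x = 0.153 V (positive root), so V_GS = 0.843 V.
I_D = (V_DD − V_GS)/R = (3.74 − 0.843) / 39.1 = 0.0741 mA.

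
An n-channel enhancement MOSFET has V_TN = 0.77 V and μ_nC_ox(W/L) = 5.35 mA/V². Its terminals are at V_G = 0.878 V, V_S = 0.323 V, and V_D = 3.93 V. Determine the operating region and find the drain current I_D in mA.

V_GS = V_G − V_S = 0.878 − 0.323 = 0.555 V; V_DS = V_D − V_S = 3.93 − 0.323 = 3.61 V.
V_GS = 0.555 V < V_TN = 0.77 V, so the transistor is in cutoff.

Cutoff; I_D = 0 mA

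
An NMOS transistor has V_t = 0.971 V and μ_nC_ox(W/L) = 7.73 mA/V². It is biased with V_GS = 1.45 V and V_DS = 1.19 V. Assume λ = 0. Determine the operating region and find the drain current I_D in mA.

V_ov = V_GS − V_t = 1.45 − 0.971 = 0.479 V.
Since V_DS = 1.19 V ≥ V_ov = 0.479 V, the device is in saturation.
I_D = ½ k_n V_ov² = 0.5 × 7.73 × 0.479² = 0.887 mA.

Saturation; I_D = 0.887 mA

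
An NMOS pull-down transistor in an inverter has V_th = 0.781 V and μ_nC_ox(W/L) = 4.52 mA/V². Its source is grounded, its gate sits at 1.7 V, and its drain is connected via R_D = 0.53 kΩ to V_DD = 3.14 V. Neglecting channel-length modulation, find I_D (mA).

I_D = 1.91 mA

V_GS = V_G = 1.7 V, so V_ov = 1.7 − 0.781 = 0.919 V.
Assume saturation: I_D = ½ k_n V_ov² = 0.5 × 4.52 × 0.919² = 1.91 mA, giving V_DS = V_DD − I_D R_D = 3.14 − 1.91 × 0.53 = 2.13 V.
V_DS = 2.13 V ≥ V_ov = 0.919 V, confirming saturation.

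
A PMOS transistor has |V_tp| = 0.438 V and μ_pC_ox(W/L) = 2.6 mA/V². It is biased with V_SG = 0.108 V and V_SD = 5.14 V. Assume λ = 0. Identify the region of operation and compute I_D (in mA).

Cutoff; I_D = 0 mA

V_SG = 0.108 V < |V_tp| = 0.438 V, so the transistor is in cutoff.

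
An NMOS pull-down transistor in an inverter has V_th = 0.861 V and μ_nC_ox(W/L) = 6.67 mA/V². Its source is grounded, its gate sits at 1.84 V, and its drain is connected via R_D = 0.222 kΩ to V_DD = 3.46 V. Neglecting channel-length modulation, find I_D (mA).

V_GS = V_G = 1.84 V, so V_ov = 1.84 − 0.861 = 0.979 V.
Assume saturation: I_D = ½ k_n V_ov² = 0.5 × 6.67 × 0.979² = 3.2 mA, giving V_DS = V_DD − I_D R_D = 3.46 − 3.2 × 0.222 = 2.75 V.
V_DS = 2.75 V ≥ V_ov = 0.979 V, confirming saturation.

I_D = 3.20 mA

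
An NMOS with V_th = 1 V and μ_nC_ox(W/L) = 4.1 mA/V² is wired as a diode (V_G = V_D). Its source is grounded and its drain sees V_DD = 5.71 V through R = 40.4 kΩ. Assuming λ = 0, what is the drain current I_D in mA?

With gate tied to drain, V_GS = V_DS ≥ V_GS − V_th, so the device is in saturation.
KCL at the drain: ½ k_n (V_GS − V_th)² = (V_DD − V_GS)/R.
Let x = V_GS − 1. Then 82.8 x² + x − 4.71 = 0, giving x = 0.233 V (positive root), so V_GS = 1.23 V.
I_D = (V_DD − V_GS)/R = (5.71 − 1.23) / 40.4 = 0.111 mA.

I_D = 0.111 mA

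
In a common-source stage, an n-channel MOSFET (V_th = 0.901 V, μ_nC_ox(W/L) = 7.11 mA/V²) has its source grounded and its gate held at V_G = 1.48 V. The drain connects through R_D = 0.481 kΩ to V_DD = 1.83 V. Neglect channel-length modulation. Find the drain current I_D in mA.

V_GS = V_G = 1.48 V, so V_ov = 1.48 − 0.901 = 0.579 V.
Assume saturation: I_D = ½ k_n V_ov² = 0.5 × 7.11 × 0.579² = 1.19 mA, giving V_DS = V_DD − I_D R_D = 1.83 − 1.19 × 0.481 = 1.26 V.
V_DS = 1.26 V ≥ V_ov = 0.579 V, confirming saturation.

I_D = 1.19 mA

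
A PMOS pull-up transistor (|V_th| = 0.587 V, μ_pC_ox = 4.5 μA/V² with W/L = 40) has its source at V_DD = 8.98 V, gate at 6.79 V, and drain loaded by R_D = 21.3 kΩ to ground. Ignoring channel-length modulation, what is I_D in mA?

V_SG = V_DD − V_G = 8.98 − 6.79 = 2.19 V, so V_ov = 2.19 − 0.587 = 1.6 V.
k_p = μ_pC_ox · (W/L) = 0.18 mA/V².
Assume saturation: I_D = ½ k_p V_ov² = 0.5 × 0.18 × 1.6² = 0.231 mA, giving V_SD = V_DD − I_D R_D = 8.98 − 0.231 × 21.3 = 4.05 V.
V_SD = 4.05 V ≥ V_ov = 1.6 V, confirming saturation.

I_D = 0.231 mA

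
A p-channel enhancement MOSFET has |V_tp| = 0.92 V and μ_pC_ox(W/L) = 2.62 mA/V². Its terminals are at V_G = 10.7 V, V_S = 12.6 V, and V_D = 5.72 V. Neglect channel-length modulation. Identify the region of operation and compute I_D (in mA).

V_SG = V_S − V_G = 12.6 − 10.7 = 1.9 V; V_SD = V_S − V_D = 12.6 − 5.72 = 6.88 V.
V_ov = V_SG − |V_tp| = 1.9 − 0.92 = 0.98 V.
Since V_SD = 6.88 V ≥ V_ov = 0.98 V, the device is in saturation.
I_D = ½ k_p V_ov² = 0.5 × 2.62 × 0.98² = 1.26 mA.

Saturation; I_D = 1.26 mA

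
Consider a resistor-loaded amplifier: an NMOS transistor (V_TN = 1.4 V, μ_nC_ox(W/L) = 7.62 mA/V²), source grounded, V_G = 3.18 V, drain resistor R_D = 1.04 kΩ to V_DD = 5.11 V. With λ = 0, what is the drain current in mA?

V_GS = V_G = 3.18 V, so V_ov = 3.18 − 1.4 = 1.78 V.
Assume saturation: I_D = ½ k_n V_ov² = 0.5 × 7.62 × 1.78² = 12.1 mA, giving V_DS = V_DD − I_D R_D = 5.11 − 12.1 × 1.04 = -7.44 V.
But -7.44 V < V_ov = 1.78 V, so the device is actually in triode.
In triode I_D = k_n[V_ov V_DS − ½ V_DS²] and I_D = (V_DD − V_DS)/R_D. Equating: 3.96 V_DS² − 15.11 V_DS + 5.11 = 0, giving V_DS = 0.375 V (the root below V_ov).
I_D = (5.11 − 0.375) / 1.04 = 4.55 mA.

I_D = 4.55 mA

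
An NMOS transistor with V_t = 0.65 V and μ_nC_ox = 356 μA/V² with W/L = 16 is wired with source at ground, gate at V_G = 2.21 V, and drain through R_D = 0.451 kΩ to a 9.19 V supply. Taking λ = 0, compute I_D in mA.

I_D = 6.93 mA

V_GS = V_G = 2.21 V, so V_ov = 2.21 − 0.65 = 1.56 V.
k_n = μ_nC_ox · (W/L) = 5.696 mA/V².
Assume saturation: I_D = ½ k_n V_ov² = 0.5 × 5.696 × 1.56² = 6.93 mA, giving V_DS = V_DD − I_D R_D = 9.19 − 6.93 × 0.451 = 6.06 V.
V_DS = 6.06 V ≥ V_ov = 1.56 V, confirming saturation.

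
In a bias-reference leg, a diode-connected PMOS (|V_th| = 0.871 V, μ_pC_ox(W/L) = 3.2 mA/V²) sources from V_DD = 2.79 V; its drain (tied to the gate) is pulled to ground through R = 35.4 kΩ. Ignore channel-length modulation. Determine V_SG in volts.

V_SG = 1.05 V

With gate tied to drain, V_SG = V_SD ≥ V_SG − |V_th|, so the device is in saturation.
KCL at the drain: ½ k_p (V_SG − |V_th|)² = (V_DD − V_SG)/R.
Let x = V_SG − 0.871. Then 56.6 x² + x − 1.919 = 0, giving x = 0.175 V (positive root), so V_SG = 1.05 V.
I_D = (V_DD − V_SG)/R = (2.79 − 1.05) / 35.4 = 0.0493 mA.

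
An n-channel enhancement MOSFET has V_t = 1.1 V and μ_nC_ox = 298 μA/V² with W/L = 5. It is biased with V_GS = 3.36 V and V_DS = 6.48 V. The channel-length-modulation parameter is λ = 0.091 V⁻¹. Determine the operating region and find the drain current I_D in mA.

Saturation; I_D = 6.05 mA

k_n = μ_nC_ox · (W/L) = 1.49 mA/V².
V_ov = V_GS − V_t = 3.36 − 1.1 = 2.26 V.
Since V_DS = 6.48 V ≥ V_ov = 2.26 V, the device is in saturation.
I_D = ½ k_n V_ov² (1 + λ V_DS) = 0.5 × 1.49 × 2.26² × (1 + 0.091 × 6.48) = 6.05 mA.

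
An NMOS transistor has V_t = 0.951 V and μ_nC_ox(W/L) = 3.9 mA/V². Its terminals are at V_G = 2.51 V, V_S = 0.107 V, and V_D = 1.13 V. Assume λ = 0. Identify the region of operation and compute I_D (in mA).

V_GS = V_G − V_S = 2.51 − 0.107 = 2.4 V; V_DS = V_D − V_S = 1.13 − 0.107 = 1.02 V.
V_ov = V_GS − V_t = 2.4 − 0.951 = 1.45 V.
Since V_DS = 1.02 V < V_ov = 1.45 V, the device is in the triode region.
I_D = k_n [V_ov · V_DS − ½ V_DS²] = 3.9 × [1.45 × 1.02 − 0.5 × 1.02²] = 3.75 mA.

Triode; I_D = 3.75 mA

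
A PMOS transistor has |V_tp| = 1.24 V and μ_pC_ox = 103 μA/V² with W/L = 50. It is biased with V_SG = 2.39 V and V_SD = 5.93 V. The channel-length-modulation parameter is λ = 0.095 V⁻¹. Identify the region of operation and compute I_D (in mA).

k_p = μ_pC_ox · (W/L) = 5.15 mA/V².
V_ov = V_SG − |V_tp| = 2.39 − 1.24 = 1.15 V.
Since V_SD = 5.93 V ≥ V_ov = 1.15 V, the device is in saturation.
I_D = ½ k_p V_ov² (1 + λ V_SD) = 0.5 × 5.15 × 1.15² × (1 + 0.095 × 5.93) = 5.32 mA.

Saturation; I_D = 5.32 mA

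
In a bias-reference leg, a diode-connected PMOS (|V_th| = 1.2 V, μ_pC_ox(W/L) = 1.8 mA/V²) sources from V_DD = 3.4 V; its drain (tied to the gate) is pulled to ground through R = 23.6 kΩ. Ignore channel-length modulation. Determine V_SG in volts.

V_SG = 1.50 V

With gate tied to drain, V_SG = V_SD ≥ V_SG − |V_th|, so the device is in saturation.
KCL at the drain: ½ k_p (V_SG − |V_th|)² = (V_DD − V_SG)/R.
Let x = V_SG − 1.2. Then 21.2 x² + x − 2.2 = 0, giving x = 0.299 V (positive root), so V_SG = 1.5 V.
I_D = (V_DD − V_SG)/R = (3.4 − 1.5) / 23.6 = 0.0805 mA.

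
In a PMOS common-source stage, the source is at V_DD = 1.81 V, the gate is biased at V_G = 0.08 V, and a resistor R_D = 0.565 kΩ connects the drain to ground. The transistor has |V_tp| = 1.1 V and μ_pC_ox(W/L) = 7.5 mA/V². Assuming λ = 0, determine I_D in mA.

I_D = 1.49 mA

V_SG = V_DD − V_G = 1.81 − 0.08 = 1.73 V, so V_ov = 1.73 − 1.1 = 0.63 V.
Assume saturation: I_D = ½ k_p V_ov² = 0.5 × 7.5 × 0.63² = 1.49 mA, giving V_SD = V_DD − I_D R_D = 1.81 − 1.49 × 0.565 = 0.969 V.
V_SD = 0.969 V ≥ V_ov = 0.63 V, confirming saturation.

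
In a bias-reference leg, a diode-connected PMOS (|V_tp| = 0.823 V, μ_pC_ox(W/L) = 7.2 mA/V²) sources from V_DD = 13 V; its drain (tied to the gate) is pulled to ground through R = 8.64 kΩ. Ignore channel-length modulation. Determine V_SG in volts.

With gate tied to drain, V_SG = V_SD ≥ V_SG − |V_tp|, so the device is in saturation.
KCL at the drain: ½ k_p (V_SG − |V_tp|)² = (V_DD − V_SG)/R.
Let x = V_SG − 0.823. Then 31.1 x² + x − 12.18 = 0, giving x = 0.61 V (positive root), so V_SG = 1.43 V.
I_D = (V_DD − V_SG)/R = (13 − 1.43) / 8.64 = 1.34 mA.

V_SG = 1.43 V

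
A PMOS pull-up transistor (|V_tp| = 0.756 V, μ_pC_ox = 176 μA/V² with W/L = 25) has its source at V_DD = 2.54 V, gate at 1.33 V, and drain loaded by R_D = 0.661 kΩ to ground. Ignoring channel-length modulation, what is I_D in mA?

I_D = 0.453 mA

V_SG = V_DD − V_G = 2.54 − 1.33 = 1.21 V, so V_ov = 1.21 − 0.756 = 0.454 V.
k_p = μ_pC_ox · (W/L) = 4.4 mA/V².
Assume saturation: I_D = ½ k_p V_ov² = 0.5 × 4.4 × 0.454² = 0.453 mA, giving V_SD = V_DD − I_D R_D = 2.54 − 0.453 × 0.661 = 2.24 V.
V_SD = 2.24 V ≥ V_ov = 0.454 V, confirming saturation.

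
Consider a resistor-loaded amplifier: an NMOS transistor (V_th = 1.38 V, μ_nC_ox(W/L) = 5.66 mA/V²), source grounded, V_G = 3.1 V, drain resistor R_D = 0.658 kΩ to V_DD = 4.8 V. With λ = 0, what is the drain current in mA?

V_GS = V_G = 3.1 V, so V_ov = 3.1 − 1.38 = 1.72 V.
Assume saturation: I_D = ½ k_n V_ov² = 0.5 × 5.66 × 1.72² = 8.37 mA, giving V_DS = V_DD − I_D R_D = 4.8 − 8.37 × 0.658 = -0.709 V.
But -0.709 V < V_ov = 1.72 V, so the device is actually in triode.
In triode I_D = k_n[V_ov V_DS − ½ V_DS²] and I_D = (V_DD − V_DS)/R_D. Equating: 1.86 V_DS² − 7.406 V_DS + 4.8 = 0, giving V_DS = 0.815 V (the root below V_ov).
I_D = (4.8 − 0.815) / 0.658 = 6.06 mA.

I_D = 6.06 mA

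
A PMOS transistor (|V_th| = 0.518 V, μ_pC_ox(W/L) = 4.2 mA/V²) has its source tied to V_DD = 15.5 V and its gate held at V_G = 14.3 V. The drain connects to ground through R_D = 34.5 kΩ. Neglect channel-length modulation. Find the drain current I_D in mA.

V_SG = V_DD − V_G = 15.5 − 14.3 = 1.2 V, so V_ov = 1.2 − 0.518 = 0.682 V.
Assume saturation: I_D = ½ k_p V_ov² = 0.5 × 4.2 × 0.682² = 0.977 mA, giving V_SD = V_DD − I_D R_D = 15.5 − 0.977 × 34.5 = -18.2 V.
But -18.2 V < V_ov = 0.682 V, so the device is actually in triode.
In triode I_D = k_p[V_ov V_SD − ½ V_SD²] and I_D = (V_DD − V_SD)/R_D. Equating: 72.5 V_SD² − 99.82 V_SD + 15.5 = 0, giving V_SD = 0.178 V (the root below V_ov).
I_D = (15.5 − 0.178) / 34.5 = 0.444 mA.

I_D = 0.444 mA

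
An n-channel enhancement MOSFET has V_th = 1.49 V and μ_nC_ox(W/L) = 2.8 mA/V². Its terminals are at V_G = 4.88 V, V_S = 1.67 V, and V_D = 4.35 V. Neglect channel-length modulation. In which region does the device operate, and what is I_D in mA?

Saturation; I_D = 4.14 mA

V_GS = V_G − V_S = 4.88 − 1.67 = 3.21 V; V_DS = V_D − V_S = 4.35 − 1.67 = 2.68 V.
V_ov = V_GS − V_th = 3.21 − 1.49 = 1.72 V.
Since V_DS = 2.68 V ≥ V_ov = 1.72 V, the device is in saturation.
I_D = ½ k_n V_ov² = 0.5 × 2.8 × 1.72² = 4.14 mA.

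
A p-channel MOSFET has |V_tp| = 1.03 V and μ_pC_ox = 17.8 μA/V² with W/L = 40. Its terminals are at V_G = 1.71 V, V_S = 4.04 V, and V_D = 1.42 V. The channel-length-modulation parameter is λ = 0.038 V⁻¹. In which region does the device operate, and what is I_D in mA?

V_SG = V_S − V_G = 4.04 − 1.71 = 2.33 V; V_SD = V_S − V_D = 4.04 − 1.42 = 2.62 V.
k_p = μ_pC_ox · (W/L) = 0.712 mA/V².
V_ov = V_SG − |V_tp| = 2.33 − 1.03 = 1.3 V.
Since V_SD = 2.62 V ≥ V_ov = 1.3 V, the device is in saturation.
I_D = ½ k_p V_ov² (1 + λ V_SD) = 0.5 × 0.712 × 1.3² × (1 + 0.038 × 2.62) = 0.662 mA.

Saturation; I_D = 0.662 mA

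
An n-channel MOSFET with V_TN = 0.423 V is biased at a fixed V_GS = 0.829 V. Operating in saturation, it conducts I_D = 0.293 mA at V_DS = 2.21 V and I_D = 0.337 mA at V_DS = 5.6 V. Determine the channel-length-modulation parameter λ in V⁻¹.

λ = 0.0491 V⁻¹

With V_GS fixed, I_D ∝ (1 + λ V_DS) in saturation, so I_D2/I_D1 = (1 + λ V_DS2)/(1 + λ V_DS1).
0.337/0.293 = 1.15 = (1 + 5.6 λ)/(1 + 2.21 λ).
Solving: λ (I_D1 V_DS2 − I_D2 V_DS1) = I_D2 − I_D1, so λ = (0.337 − 0.293) / (0.293 × 5.6 − 0.337 × 2.21) = 0.044 / 0.896 = 0.0491 V⁻¹.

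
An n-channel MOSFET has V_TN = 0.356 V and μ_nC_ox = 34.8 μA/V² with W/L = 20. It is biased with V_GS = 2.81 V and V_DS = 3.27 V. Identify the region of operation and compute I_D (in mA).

k_n = μ_nC_ox · (W/L) = 0.696 mA/V².
V_ov = V_GS − V_TN = 2.81 − 0.356 = 2.45 V.
Since V_DS = 3.27 V ≥ V_ov = 2.45 V, the device is in saturation.
I_D = ½ k_n V_ov² = 0.5 × 0.696 × 2.45² = 2.1 mA.

Saturation; I_D = 2.10 mA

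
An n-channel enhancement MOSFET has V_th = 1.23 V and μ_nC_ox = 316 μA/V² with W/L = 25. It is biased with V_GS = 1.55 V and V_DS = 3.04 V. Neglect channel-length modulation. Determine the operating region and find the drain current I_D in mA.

Saturation; I_D = 0.404 mA

k_n = μ_nC_ox · (W/L) = 7.9 mA/V².
V_ov = V_GS − V_th = 1.55 − 1.23 = 0.32 V.
Since V_DS = 3.04 V ≥ V_ov = 0.32 V, the device is in saturation.
I_D = ½ k_n V_ov² = 0.5 × 7.9 × 0.32² = 0.404 mA.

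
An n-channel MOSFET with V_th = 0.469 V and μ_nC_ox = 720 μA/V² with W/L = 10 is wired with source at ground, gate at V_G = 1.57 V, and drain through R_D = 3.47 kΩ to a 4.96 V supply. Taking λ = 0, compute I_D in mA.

I_D = 1.37 mA

V_GS = V_G = 1.57 V, so V_ov = 1.57 − 0.469 = 1.1 V.
k_n = μ_nC_ox · (W/L) = 7.2 mA/V².
Assume saturation: I_D = ½ k_n V_ov² = 0.5 × 7.2 × 1.1² = 4.36 mA, giving V_DS = V_DD − I_D R_D = 4.96 − 4.36 × 3.47 = -10.2 V.
But -10.2 V < V_ov = 1.1 V, so the device is actually in triode.
In triode I_D = k_n[V_ov V_DS − ½ V_DS²] and I_D = (V_DD − V_DS)/R_D. Equating: 12.5 V_DS² − 28.51 V_DS + 4.96 = 0, giving V_DS = 0.19 V (the root below V_ov).
I_D = (4.96 − 0.19) / 3.47 = 1.37 mA.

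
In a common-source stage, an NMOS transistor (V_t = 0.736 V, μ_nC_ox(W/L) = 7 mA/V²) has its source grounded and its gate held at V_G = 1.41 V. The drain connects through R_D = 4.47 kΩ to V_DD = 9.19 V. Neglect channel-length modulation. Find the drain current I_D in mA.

V_GS = V_G = 1.41 V, so V_ov = 1.41 − 0.736 = 0.674 V.
Assume saturation: I_D = ½ k_n V_ov² = 0.5 × 7 × 0.674² = 1.59 mA, giving V_DS = V_DD − I_D R_D = 9.19 − 1.59 × 4.47 = 2.08 V.
V_DS = 2.08 V ≥ V_ov = 0.674 V, confirming saturation.

I_D = 1.59 mA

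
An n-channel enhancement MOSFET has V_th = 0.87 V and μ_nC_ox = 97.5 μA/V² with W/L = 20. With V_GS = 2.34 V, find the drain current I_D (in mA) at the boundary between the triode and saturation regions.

I_D = 2.11 mA

At the boundary V_DS = V_ov = V_GS − V_th = 2.34 − 0.87 = 1.47 V.
k_n = μ_nC_ox · (W/L) = 1.95 mA/V².
I_D = ½ k_n V_ov² = 0.5 × 1.95 × 1.47² = 2.11 mA.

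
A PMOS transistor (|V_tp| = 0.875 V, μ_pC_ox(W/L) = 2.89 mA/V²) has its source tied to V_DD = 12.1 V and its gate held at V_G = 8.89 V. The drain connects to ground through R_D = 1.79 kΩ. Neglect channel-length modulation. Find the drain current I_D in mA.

I_D = 6.08 mA

V_SG = V_DD − V_G = 12.1 − 8.89 = 3.21 V, so V_ov = 3.21 − 0.875 = 2.33 V.
Assume saturation: I_D = ½ k_p V_ov² = 0.5 × 2.89 × 2.33² = 7.88 mA, giving V_SD = V_DD − I_D R_D = 12.1 − 7.88 × 1.79 = -2 V.
But -2 V < V_ov = 2.33 V, so the device is actually in triode.
In triode I_D = k_p[V_ov V_SD − ½ V_SD²] and I_D = (V_DD − V_SD)/R_D. Equating: 2.59 V_SD² − 13.08 V_SD + 12.1 = 0, giving V_SD = 1.22 V (the root below V_ov).
I_D = (12.1 − 1.22) / 1.79 = 6.08 mA.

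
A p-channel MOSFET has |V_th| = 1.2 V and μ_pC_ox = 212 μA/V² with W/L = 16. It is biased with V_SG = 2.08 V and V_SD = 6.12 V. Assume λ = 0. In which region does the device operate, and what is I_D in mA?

k_p = μ_pC_ox · (W/L) = 3.392 mA/V².
V_ov = V_SG − |V_th| = 2.08 − 1.2 = 0.88 V.
Since V_SD = 6.12 V ≥ V_ov = 0.88 V, the device is in saturation.
I_D = ½ k_p V_ov² = 0.5 × 3.392 × 0.88² = 1.31 mA.

Saturation; I_D = 1.31 mA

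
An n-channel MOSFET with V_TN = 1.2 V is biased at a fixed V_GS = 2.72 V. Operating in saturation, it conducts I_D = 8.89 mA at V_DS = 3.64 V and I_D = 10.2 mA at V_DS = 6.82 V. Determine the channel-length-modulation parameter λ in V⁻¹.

With V_GS fixed, I_D ∝ (1 + λ V_DS) in saturation, so I_D2/I_D1 = (1 + λ V_DS2)/(1 + λ V_DS1).
10.2/8.89 = 1.147 = (1 + 6.82 λ)/(1 + 3.64 λ).
Solving: λ (I_D1 V_DS2 − I_D2 V_DS1) = I_D2 − I_D1, so λ = (10.2 − 8.89) / (8.89 × 6.82 − 10.2 × 3.64) = 1.31 / 23.5 = 0.0557 V⁻¹.

λ = 0.0557 V⁻¹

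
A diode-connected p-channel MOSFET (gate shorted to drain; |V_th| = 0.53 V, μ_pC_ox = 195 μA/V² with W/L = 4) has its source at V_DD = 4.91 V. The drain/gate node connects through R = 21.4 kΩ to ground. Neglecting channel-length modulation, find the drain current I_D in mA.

With gate tied to drain, V_SG = V_SD ≥ V_SG − |V_th|, so the device is in saturation.
k_p = μ_pC_ox · (W/L) = 0.78 mA/V².
KCL at the drain: ½ k_p (V_SG − |V_th|)² = (V_DD − V_SG)/R.
Let x = V_SG − 0.53. Then 8.35 x² + x − 4.38 = 0, giving x = 0.667 V (positive root), so V_SG = 1.2 V.
I_D = (V_DD − V_SG)/R = (4.91 − 1.2) / 21.4 = 0.174 mA.

I_D = 0.174 mA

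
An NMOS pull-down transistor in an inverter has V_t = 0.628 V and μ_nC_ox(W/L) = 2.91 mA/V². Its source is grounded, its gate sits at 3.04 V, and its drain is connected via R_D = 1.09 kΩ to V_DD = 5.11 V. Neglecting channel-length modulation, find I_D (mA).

V_GS = V_G = 3.04 V, so V_ov = 3.04 − 0.628 = 2.41 V.
Assume saturation: I_D = ½ k_n V_ov² = 0.5 × 2.91 × 2.41² = 8.46 mA, giving V_DS = V_DD − I_D R_D = 5.11 − 8.46 × 1.09 = -4.12 V.
But -4.12 V < V_ov = 2.41 V, so the device is actually in triode.
In triode I_D = k_n[V_ov V_DS − ½ V_DS²] and I_D = (V_DD − V_DS)/R_D. Equating: 1.59 V_DS² − 8.651 V_DS + 5.11 = 0, giving V_DS = 0.674 V (the root below V_ov).
I_D = (5.11 − 0.674) / 1.09 = 4.07 mA.

I_D = 4.07 mA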